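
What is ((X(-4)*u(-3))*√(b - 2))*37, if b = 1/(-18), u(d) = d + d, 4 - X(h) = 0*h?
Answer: -148*I*√74 ≈ -1273.1*I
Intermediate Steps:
X(h) = 4 (X(h) = 4 - 0*h = 4 - 1*0 = 4 + 0 = 4)
u(d) = 2*d
b = -1/18 ≈ -0.055556
((X(-4)*u(-3))*√(b - 2))*37 = ((4*(2*(-3)))*√(-1/18 - 2))*37 = ((4*(-6))*√(-37/18))*37 = -4*I*√74*37 = -148*I*√74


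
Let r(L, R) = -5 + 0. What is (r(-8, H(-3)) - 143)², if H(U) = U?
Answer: 21904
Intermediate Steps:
r(L, R) = -5
(r(-8, H(-3)) - 143)² = (-5 - 143)² = (-148)² = 21904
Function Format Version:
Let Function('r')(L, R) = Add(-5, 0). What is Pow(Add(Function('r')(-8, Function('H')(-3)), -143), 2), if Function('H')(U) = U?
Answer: 21904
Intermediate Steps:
Function('r')(L, R) = -5
Pow(Add(Function('r')(-8, Function('H')(-3)), -143), 2) = Pow(Add(-5, -143), 2) = Pow(-148, 2) = 21904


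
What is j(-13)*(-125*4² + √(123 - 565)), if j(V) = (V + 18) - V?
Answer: -36000 + 18*I*√442 ≈ -36000.0 + 378.43*I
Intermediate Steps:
j(V) = 18 (j(V) = (18 + V) - V = 18)
j(-13)*(-125*4² + √(123 - 565)) = 18*(-125*4² + √(123 - 565)) = 18*(-125*16 + √(-442)) = 18*(-2000 + I*√442) = -36000 + 18*I*√442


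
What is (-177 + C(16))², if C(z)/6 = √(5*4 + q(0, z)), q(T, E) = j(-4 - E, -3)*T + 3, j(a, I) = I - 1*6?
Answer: 32157 - 2124*√23 ≈ 21971.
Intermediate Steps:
j(a, I) = -6 + I (j(a, I) = I - 6 = -6 + I)
q(T, E) = 3 - 9*T (q(T, E) = (-6 - 3)*T + 3 = -9*T + 3 = 3 - 9*T)
C(z) = 6*√23 (C(z) = 6*√(5*4 + (3 - 9*0)) = 6*√(20 + (3 + 0)) = 6*√(20 + 3) = 6*√23)
(-177 + C(16))² = (-177 + 6*√23)²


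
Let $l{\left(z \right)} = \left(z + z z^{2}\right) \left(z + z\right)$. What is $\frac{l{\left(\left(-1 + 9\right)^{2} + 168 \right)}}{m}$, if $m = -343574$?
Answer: $- \frac{2897076800}{171787} \approx -16864.0$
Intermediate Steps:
$l{\left(z \right)} = 2 z \left(z + z^{3}\right)$ ($l{\left(z \right)} = \left(z + z^{3}\right) 2 z = 2 z \left(z + z^{3}\right)$)
$\frac{l{\left(\left(-1 + 9\right)^{2} + 168 \right)}}{m} = \frac{2 \left(\left(-1 + 9\right)^{2} + 168\right)^{2} \left(1 + \left(\left(-1 + 9\right)^{2} + 168\right)^{2}\right)}{-343574} = 2 \left(8^{2} + 168\right)^{2} \left(1 + \left(8^{2} + 168\right)^{2}\right) \left(- \frac{1}{343574}\right) = 2 \left(64 + 168\right)^{2} \left(1 + \left(64 + 168\right)^{2}\right) \left(- \frac{1}{343574}\right) = 2 \cdot 232^{2} \left(1 + 232^{2}\right) \left(- \frac{1}{343574}\right) = 2 \cdot 53824 \left(1 + 53824\right) \left(- \frac{1}{343574}\right) = 2 \cdot 53824 \cdot 53825 \left(- \frac{1}{343574}\right) = 5794153600 \left(- \frac{1}{343574}\right) = - \frac{2897076800}{171787}$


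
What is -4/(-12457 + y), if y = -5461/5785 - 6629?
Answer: 23140/110417971 ≈ 0.00020957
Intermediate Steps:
y = -38354226/5785 (y = -5461*1/5785 - 6629 = -5461/5785 - 6629 = -38354226/5785 ≈ -6629.9)
-4/(-12457 + y) = -4/(-12457 - 38354226/5785) = -4/(-110417971/5785) = -4*(-5785/110417971) = 23140/110417971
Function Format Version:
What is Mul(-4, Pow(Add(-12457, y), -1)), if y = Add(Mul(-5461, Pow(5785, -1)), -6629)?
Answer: Rational(23140, 110417971) ≈ 0.00020957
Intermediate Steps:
y = Rational(-38354226, 5785) (y = Add(Mul(-5461, Rational(1, 5785)), -6629) = Add(Rational(-5461, 5785), -6629) = Rational(-38354226, 5785) ≈ -6629.9)
Mul(-4, Pow(Add(-12457, y), -1)) = Mul(-4, Pow(Add(-12457, Rational(-38354226, 5785)), -1)) = Mul(-4, Pow(Rational(-110417971, 5785), -1)) = Mul(-4, Rational(-5785, 110417971)) = Rational(23140, 110417971)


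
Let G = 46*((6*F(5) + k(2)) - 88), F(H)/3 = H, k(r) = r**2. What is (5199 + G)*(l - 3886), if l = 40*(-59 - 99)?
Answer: -55877850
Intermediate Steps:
F(H) = 3*H
l = -6320 (l = 40*(-158) = -6320)
G = 276 (G = 46*((6*(3*5) + 2**2) - 88) = 46*((6*15 + 4) - 88) = 46*((90 + 4) - 88) = 46*(94 - 88) = 46*6 = 276)
(5199 + G)*(l - 3886) = (5199 + 276)*(-6320 - 3886) = 5475*(-10206) = -55877850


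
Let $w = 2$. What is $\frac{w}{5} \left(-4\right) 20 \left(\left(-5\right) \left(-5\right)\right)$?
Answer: $-800$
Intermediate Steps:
$\frac{w}{5} \left(-4\right) 20 \left(\left(-5\right) \left(-5\right)\right) = \frac{2}{5} \left(-4\right) 20 \left(\left(-5\right) \left(-5\right)\right) = 2 \cdot \frac{1}{5} \left(-4\right) 20 \cdot 25 = \frac{2}{5} \left(-4\right) 20 \cdot 25 = \left(- \frac{8}{5}\right) 20 \cdot 25 = \left(-32\right) 25 = -800$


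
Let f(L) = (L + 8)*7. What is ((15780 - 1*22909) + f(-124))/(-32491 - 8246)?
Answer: 2647/13579 ≈ 0.19493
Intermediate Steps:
f(L) = 56 + 7*L (f(L) = (8 + L)*7 = 56 + 7*L)
((15780 - 1*22909) + f(-124))/(-32491 - 8246) = ((15780 - 1*22909) + (56 + 7*(-124)))/(-32491 - 8246) = ((15780 - 22909) + (56 - 868))/(-40737) = (-7129 - 812)*(-1/40737) = -7941*(-1/40737) = 2647/13579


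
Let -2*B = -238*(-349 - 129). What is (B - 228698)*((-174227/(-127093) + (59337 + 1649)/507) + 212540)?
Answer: -3913330943974184660/64436151 ≈ -6.0732e+10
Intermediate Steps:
B = -56882 (B = -(-119)*(-349 - 129) = -(-119)*(-478) = -1/2*113764 = -56882)
(B - 228698)*((-174227/(-127093) + (59337 + 1649)/507) + 212540) = (-56882 - 228698)*((-174227/(-127093) + (59337 + 1649)/507) + 212540) = -285580*((-174227*(-1/127093) + 60986*(1/507)) + 212540) = -285580*((174227/127093 + 60986/507) + 212540) = -285580*(7839226787/64436151 + 212540) = -285580*13703098760327/64436151 = -3913330943974184660/64436151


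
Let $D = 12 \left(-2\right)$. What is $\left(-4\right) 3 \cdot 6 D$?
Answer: $1728$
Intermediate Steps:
$D = -24$
$\left(-4\right) 3 \cdot 6 D = \left(-4\right) 3 \cdot 6 \left(-24\right) = \left(-12\right) 6 \left(-24\right) = \left(-72\right) \left(-24\right) = 1728$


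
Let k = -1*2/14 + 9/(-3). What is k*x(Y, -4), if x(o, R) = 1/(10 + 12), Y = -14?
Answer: -⅐ ≈ -0.14286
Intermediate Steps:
k = -22/7 (k = -2*1/14 + 9*(-⅓) = -⅐ - 3 = -22/7 ≈ -3.1429)
x(o, R) = 1/22
k*x(Y, -4) = -22/7*1/22 = -⅐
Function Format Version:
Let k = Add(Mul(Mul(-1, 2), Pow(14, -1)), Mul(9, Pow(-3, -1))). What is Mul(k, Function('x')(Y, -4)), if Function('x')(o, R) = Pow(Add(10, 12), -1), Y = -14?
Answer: Rational(-1, 7) ≈ -0.14286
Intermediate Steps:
k = Rational(-22, 7) (k = Add(Mul(-2, Rational(1, 14)), Mul(9, Rational(-1, 3))) = Add(Rational(-1, 7), -3) = Rational(-22, 7) ≈ -3.1429)
Function('x')(o, R) = Rational(1, 22) (Function('x')(o, R) = Pow(22, -1) = Rational(1, 22))
Mul(k, Function('x')(Y, -4)) = Mul(Rational(-22, 7), Rational(1, 22)) = Rational(-1, 7)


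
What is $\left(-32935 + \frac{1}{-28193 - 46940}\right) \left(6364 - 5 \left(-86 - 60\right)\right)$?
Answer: $- \frac{17554140995464}{75133} \approx -2.3364 \cdot 10^{8}$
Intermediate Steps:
$\left(-32935 + \frac{1}{-28193 - 46940}\right) \left(6364 - 5 \left(-86 - 60\right)\right) = \left(-32935 + \frac{1}{-75133}\right) \left(6364 - -730\right) = \left(-32935 - \frac{1}{75133}\right) \left(6364 + 730\right) = \left(- \frac{2474505356}{75133}\right) 7094 = - \frac{17554140995464}{75133}$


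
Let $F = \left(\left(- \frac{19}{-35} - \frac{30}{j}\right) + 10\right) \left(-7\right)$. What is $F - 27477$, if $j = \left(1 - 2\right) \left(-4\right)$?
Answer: $- \frac{274983}{10} \approx -27498.0$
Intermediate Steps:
$j = 4$ ($j = \left(-1\right) \left(-4\right) = 4$)
$F = - \frac{213}{10}$ ($F = \left(\left(- \frac{19}{-35} - \frac{30}{4}\right) + 10\right) \left(-7\right) = \left(\left(\left(-19\right) \left(- \frac{1}{35}\right) - \frac{15}{2}\right) + 10\right) \left(-7\right) = \left(\left(\frac{19}{35} - \frac{15}{2}\right) + 10\right) \left(-7\right) = \left(- \frac{487}{70} + 10\right) \left(-7\right) = \frac{213}{70} \left(-7\right) = - \frac{213}{10} \approx -21.3$)
$F - 27477 = - \frac{213}{10} - 27477 = - \frac{274983}{10}$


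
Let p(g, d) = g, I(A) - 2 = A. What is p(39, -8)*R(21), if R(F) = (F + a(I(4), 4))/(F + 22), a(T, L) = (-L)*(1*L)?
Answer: 195/43 ≈ 4.5349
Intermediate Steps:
I(A) = 2 + A
a(T, L) = -L² (a(T, L) = (-L)*L = -L²)
R(F) = (-16 + F)/(22 + F) (R(F) = (F - 1*4²)/(F + 22) = (F - 1*16)/(22 + F) = (F - 16)/(22 + F) = (-16 + F)/(22 + F))
p(39, -8)*R(21) = 39*((-16 + 21)/(22 + 21)) = 39*(5/43) = 195/43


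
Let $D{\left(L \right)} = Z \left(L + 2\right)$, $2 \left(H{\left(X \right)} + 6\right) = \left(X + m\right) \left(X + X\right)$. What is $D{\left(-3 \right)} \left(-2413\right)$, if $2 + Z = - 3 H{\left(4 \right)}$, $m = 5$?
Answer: $-221996$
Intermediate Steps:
$H{\left(X \right)} = -6 + X \left(5 + X\right)$ ($H{\left(X \right)} = -6 + \frac{\left(X + 5\right) \left(X + X\right)}{2} = -6 + \frac{\left(5 + X\right) 2 X}{2} = -6 + \frac{2 X \left(5 + X\right)}{2} = -6 + X \left(5 + X\right)$)
$Z = -92$ ($Z = -2 - 3 \left(-6 + 4^{2} + 5 \cdot 4\right) = -2 - 3 \left(-6 + 16 + 20\right) = -2 - 90 = -92$)
$D{\left(L \right)} = -184 - 92 L$ ($D{\left(L \right)} = - 92 \left(L + 2\right) = - 92 \left(2 + L\right) = -184 - 92 L$)
$D{\left(-3 \right)} \left(-2413\right) = \left(-184 - -276\right) \left(-2413\right) = \left(-184 + 276\right) \left(-2413\right) = 92 \left(-2413\right) = -221996$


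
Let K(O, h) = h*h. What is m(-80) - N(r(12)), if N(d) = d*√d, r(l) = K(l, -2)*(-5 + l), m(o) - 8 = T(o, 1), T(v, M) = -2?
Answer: 6 - 56*√7 ≈ -142.16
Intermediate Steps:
K(O, h) = h²
m(o) = 6 (m(o) = 8 - 2 = 6)
r(l) = -20 + 4*l (r(l) = (-2)²*(-5 + l) = 4*(-5 + l) = -20 + 4*l)
N(d) = d^(3/2)
m(-80) - N(r(12)) = 6 - (-20 + 4*12)^(3/2) = 6 - (-20 + 48)^(3/2) = 6 - 28^(3/2) = 6 - 56*√7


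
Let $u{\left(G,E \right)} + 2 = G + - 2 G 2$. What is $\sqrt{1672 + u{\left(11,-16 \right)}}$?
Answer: $\sqrt{1637} \approx 40.46$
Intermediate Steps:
$u{\left(G,E \right)} = -2 - 3 G$ ($u{\left(G,E \right)} = -2 + \left(G + - 2 G 2\right) = -2 + \left(G - 4 G\right) = -2 - 3 G$)
$\sqrt{1672 + u{\left(11,-16 \right)}} = \sqrt{1672 - 35} = \sqrt{1637}$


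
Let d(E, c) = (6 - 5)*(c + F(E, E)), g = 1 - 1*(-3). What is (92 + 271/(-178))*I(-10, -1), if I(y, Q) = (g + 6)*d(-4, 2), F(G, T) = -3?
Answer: -80525/89 ≈ -904.78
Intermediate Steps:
g = 4 (g = 1 + 3 = 4)
d(E, c) = -3 + c (d(E, c) = (6 - 5)*(c - 3) = 1*(-3 + c) = -3 + c)
I(y, Q) = -10 (I(y, Q) = (4 + 6)*(-3 + 2) = 10*(-1) = -10)
(92 + 271/(-178))*I(-10, -1) = (92 + 271/(-178))*(-10) = (92 + 271*(-1/178))*(-10) = (92 - 271/178)*(-10) = (16105/178)*(-10) = -80525/89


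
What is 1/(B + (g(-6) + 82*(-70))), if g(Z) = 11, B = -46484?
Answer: -1/52213 ≈ -1.9152e-5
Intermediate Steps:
1/(B + (g(-6) + 82*(-70))) = 1/(-46484 + (11 + 82*(-70))) = 1/(-46484 + (11 - 5740)) = 1/(-46484 - 5729) = 1/(-52213) = -1/52213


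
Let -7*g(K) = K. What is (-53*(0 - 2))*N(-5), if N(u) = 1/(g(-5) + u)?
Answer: -371/15 ≈ -24.733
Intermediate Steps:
g(K) = -K/7
N(u) = 1/(5/7 + u) (N(u) = 1/(-⅐*(-5) + u) = 1/(5/7 + u))
(-53*(0 - 2))*N(-5) = (-53*(0 - 2))*(7/(5 + 7*(-5))) = (-53*(-2))*(7/(5 - 35)) = 106*(7/(-30)) = 106*(7*(-1/30)) = 106*(-7/30) = -371/15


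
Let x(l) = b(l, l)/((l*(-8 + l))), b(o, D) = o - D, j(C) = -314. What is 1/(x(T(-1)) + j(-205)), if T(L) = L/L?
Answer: -1/314 ≈ -0.0031847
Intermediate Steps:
T(L) = 1
x(l) = 0 (x(l) = (l - l)/((l*(-8 + l))) = 0*(1/(l*(-8 + l))) = 0)
1/(x(T(-1)) + j(-205)) = 1/(0 - 314) = 1/(-314) = -1/314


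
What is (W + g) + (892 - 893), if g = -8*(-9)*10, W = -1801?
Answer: -1082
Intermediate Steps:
g = 720 (g = 72*10 = 720)
(W + g) + (892 - 893) = (-1801 + 720) + (892 - 893) = -1081 - 1 = -1082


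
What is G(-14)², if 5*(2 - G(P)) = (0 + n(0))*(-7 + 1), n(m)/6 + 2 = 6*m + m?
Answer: 3844/25 ≈ 153.76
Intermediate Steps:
n(m) = -12 + 42*m (n(m) = -12 + 6*(6*m + m) = -12 + 6*(7*m) = -12 + 42*m)
G(P) = -62/5 (G(P) = 2 - (0 + (-12 + 42*0))*(-7 + 1)/5 = 2 - (0 + (-12 + 0))*(-6)/5 = 2 - (0 - 12)*(-6)/5 = 2 - (-12)*(-6)/5 = 2 - ⅕*72 = 2 - 72/5 = -62/5)
G(-14)² = (-62/5)² = 3844/25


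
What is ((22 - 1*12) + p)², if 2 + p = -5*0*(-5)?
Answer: 64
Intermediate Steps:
p = -2 (p = -2 - 5*0*(-5) = -2 + 0*(-5) = -2 + 0 = -2)
((22 - 1*12) + p)² = ((22 - 1*12) - 2)² = ((22 - 12) - 2)² = (10 - 2)² = 8² = 64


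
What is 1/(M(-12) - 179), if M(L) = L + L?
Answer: -1/203 ≈ -0.0049261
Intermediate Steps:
M(L) = 2*L
1/(M(-12) - 179) = 1/(2*(-12) - 179) = 1/(-24 - 179) = 1/(-203) = -1/203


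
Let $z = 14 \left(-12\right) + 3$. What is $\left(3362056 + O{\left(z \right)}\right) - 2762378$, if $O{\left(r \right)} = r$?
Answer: $599513$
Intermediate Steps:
$z = -165$ ($z = -168 + 3 = -165$)
$\left(3362056 + O{\left(z \right)}\right) - 2762378 = \left(3362056 - 165\right) - 2762378 = 3361891 - 2762378 = 599513$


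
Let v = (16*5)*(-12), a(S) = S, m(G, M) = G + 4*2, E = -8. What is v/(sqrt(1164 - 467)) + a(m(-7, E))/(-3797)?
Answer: -1/3797 - 960*sqrt(697)/697 ≈ -36.363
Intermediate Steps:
m(G, M) = 8 + G (m(G, M) = G + 8 = 8 + G)
v = -960 (v = 80*(-12) = -960)
v/(sqrt(1164 - 467)) + a(m(-7, E))/(-3797) = -960/sqrt(1164 - 467) + (8 - 7)/(-3797) = -960*sqrt(697)/697 + 1*(-1/3797) = -960*sqrt(697)/697 - 1/3797 = -1/3797 - 960*sqrt(697)/697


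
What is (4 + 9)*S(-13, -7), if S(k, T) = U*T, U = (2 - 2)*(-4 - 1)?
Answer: 0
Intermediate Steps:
U = 0 (U = 0*(-5) = 0)
S(k, T) = 0 (S(k, T) = 0*T = 0)
(4 + 9)*S(-13, -7) = (4 + 9)*0 = 13*0 = 0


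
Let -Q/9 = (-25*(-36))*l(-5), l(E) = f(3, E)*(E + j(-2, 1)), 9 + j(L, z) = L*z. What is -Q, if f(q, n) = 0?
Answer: 0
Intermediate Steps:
j(L, z) = -9 + L*z
l(E) = 0 (l(E) = 0*(E + (-9 - 2*1)) = 0*(E + (-9 - 2)) = 0*(E - 11) = 0*(-11 + E) = 0)
Q = 0 (Q = -9*(-25*(-36))*0 = -8100*0 = -9*0 = 0)
-Q = -1*0 = 0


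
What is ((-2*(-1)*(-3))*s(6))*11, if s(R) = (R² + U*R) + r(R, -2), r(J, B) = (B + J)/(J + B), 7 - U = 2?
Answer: -4422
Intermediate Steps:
U = 5 (U = 7 - 1*2 = 7 - 2 = 5)
r(J, B) = 1 (r(J, B) = (B + J)/(B + J) = 1)
s(R) = 1 + R² + 5*R (s(R) = (R² + 5*R) + 1 = 1 + R² + 5*R)
((-2*(-1)*(-3))*s(6))*11 = ((-2*(-1)*(-3))*(1 + 6² + 5*6))*11 = ((2*(-3))*(1 + 36 + 30))*11 = -6*67*11 = -402*11 = -4422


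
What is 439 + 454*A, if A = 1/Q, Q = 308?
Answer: 67833/154 ≈ 440.47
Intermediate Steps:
A = 1/308 ≈ 0.0032468
439 + 454*A = 439 + 454*(1/308) = 439 + 227/154 = 67833/154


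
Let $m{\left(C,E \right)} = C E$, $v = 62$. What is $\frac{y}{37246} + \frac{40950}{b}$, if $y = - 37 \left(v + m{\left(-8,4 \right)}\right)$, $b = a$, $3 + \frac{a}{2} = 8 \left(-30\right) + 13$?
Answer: $- \frac{76286715}{856658} \approx -89.052$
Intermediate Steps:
$a = -460$ ($a = -6 + 2 \left(8 \left(-30\right) + 13\right) = -6 + 2 \left(-240 + 13\right) = -6 + 2 \left(-227\right) = -6 - 454 = -460$)
$b = -460$
$y = -1110$ ($y = - 37 \left(62 - 32\right) = \left(-37\right) 30 = -1110$)
$\frac{y}{37246} + \frac{40950}{b} = - \frac{1110}{37246} + \frac{40950}{-460} = \left(-1110\right) \frac{1}{37246} + 40950 \left(- \frac{1}{460}\right) = - \frac{555}{18623} - \frac{4095}{46} = - \frac{76286715}{856658}$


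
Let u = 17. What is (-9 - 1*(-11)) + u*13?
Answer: 223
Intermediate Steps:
(-9 - 1*(-11)) + u*13 = (-9 - 1*(-11)) + 17*13 = (-9 + 11) + 221 = 2 + 221 = 223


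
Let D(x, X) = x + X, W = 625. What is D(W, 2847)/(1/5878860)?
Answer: 20411401920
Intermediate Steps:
D(x, X) = X + x
D(W, 2847)/(1/5878860) = (2847 + 625)/(1/5878860) = 3472/(1/5878860) = 3472*5878860 = 20411401920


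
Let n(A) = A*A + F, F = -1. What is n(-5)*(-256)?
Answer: -6144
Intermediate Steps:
n(A) = -1 + A² (n(A) = A*A - 1 = A² - 1 = -1 + A²)
n(-5)*(-256) = (-1 + (-5)²)*(-256) = (-1 + 25)*(-256) = 24*(-256) = -6144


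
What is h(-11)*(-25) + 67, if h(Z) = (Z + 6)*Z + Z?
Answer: -1033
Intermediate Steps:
h(Z) = Z + Z*(6 + Z) (h(Z) = (6 + Z)*Z + Z = Z*(6 + Z) + Z = Z + Z*(6 + Z))
h(-11)*(-25) + 67 = -11*(7 - 11)*(-25) + 67 = -11*(-4)*(-25) + 67 = 44*(-25) + 67 = -1100 + 67 = -1033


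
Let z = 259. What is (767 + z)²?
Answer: 1052676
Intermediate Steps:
(767 + z)² = (767 + 259)² = 1026² = 1052676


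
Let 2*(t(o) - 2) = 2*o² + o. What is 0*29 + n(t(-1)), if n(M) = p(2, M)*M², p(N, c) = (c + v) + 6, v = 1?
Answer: 475/8 ≈ 59.375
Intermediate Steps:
p(N, c) = 7 + c (p(N, c) = (c + 1) + 6 = (1 + c) + 6 = 7 + c)
t(o) = 2 + o² + o/2 (t(o) = 2 + (2*o² + o)/2 = 2 + (o + 2*o²)/2 = 2 + (o² + o/2) = 2 + o² + o/2)
n(M) = M²*(7 + M) (n(M) = (7 + M)*M² = M²*(7 + M))
0*29 + n(t(-1)) = 0*29 + (2 + (-1)² + (½)*(-1))²*(7 + (2 + (-1)² + (½)*(-1))) = 0 + (2 + 1 - ½)²*(7 + (2 + 1 - ½)) = 0 + (5/2)²*(7 + 5/2) = 0 + (25/4)*(19/2) = 0 + 475/8 = 475/8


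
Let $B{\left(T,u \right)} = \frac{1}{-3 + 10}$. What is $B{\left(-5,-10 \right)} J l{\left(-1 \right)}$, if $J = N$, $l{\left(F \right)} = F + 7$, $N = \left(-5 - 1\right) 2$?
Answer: $- \frac{72}{7} \approx -10.286$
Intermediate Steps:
$N = -12$ ($N = \left(-6\right) 2 = -12$)
$l{\left(F \right)} = 7 + F$
$J = -12$
$B{\left(T,u \right)} = \frac{1}{7}$
$B{\left(-5,-10 \right)} J l{\left(-1 \right)} = \frac{1}{7} \left(-12\right) \left(7 - 1\right) = \left(- \frac{12}{7}\right) 6 = - \frac{72}{7}$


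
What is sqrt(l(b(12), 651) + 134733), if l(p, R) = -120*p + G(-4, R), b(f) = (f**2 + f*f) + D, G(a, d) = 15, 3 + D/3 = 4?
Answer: 6*sqrt(2773) ≈ 315.96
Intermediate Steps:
D = 3 (D = -9 + 3*4 = -9 + 12 = 3)
b(f) = 3 + 2*f**2 (b(f) = (f**2 + f*f) + 3 = (f**2 + f**2) + 3 = 2*f**2 + 3 = 3 + 2*f**2)
l(p, R) = 15 - 120*p (l(p, R) = -120*p + 15 = 15 - 120*p)
sqrt(l(b(12), 651) + 134733) = sqrt((15 - 120*(3 + 2*12**2)) + 134733) = sqrt((15 - 120*(3 + 2*144)) + 134733) = sqrt((15 - 120*(3 + 288)) + 134733) = sqrt((15 - 120*291) + 134733) = sqrt((15 - 34920) + 134733) = sqrt(-34905 + 134733) = sqrt(99828) = 6*sqrt(2773)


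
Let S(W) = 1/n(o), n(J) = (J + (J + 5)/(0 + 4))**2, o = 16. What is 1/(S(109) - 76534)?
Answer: -7225/552958134 ≈ -1.3066e-5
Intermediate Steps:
n(J) = (5/4 + 5*J/4)**2 (n(J) = (J + (5 + J)/4)**2 = (J + (5 + J)*(1/4))**2 = (J + (5/4 + J/4))**2 = (5/4 + 5*J/4)**2)
S(W) = 16/7225 (S(W) = 1/(25*(1 + 16)**2/16) = 1/((25/16)*17**2) = 1/((25/16)*289) = 1/(7225/16) = 16/7225)
1/(S(109) - 76534) = 1/(16/7225 - 76534) = 1/(-552958134/7225) = -7225/552958134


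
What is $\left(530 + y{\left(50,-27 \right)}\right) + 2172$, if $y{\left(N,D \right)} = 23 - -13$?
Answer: $2738$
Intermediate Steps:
$y{\left(N,D \right)} = 36$ ($y{\left(N,D \right)} = 23 + 13 = 36$)
$\left(530 + y{\left(50,-27 \right)}\right) + 2172 = \left(530 + 36\right) + 2172 = 566 + 2172 = 2738$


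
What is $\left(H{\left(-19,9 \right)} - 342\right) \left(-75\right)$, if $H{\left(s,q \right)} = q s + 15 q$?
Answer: $28350$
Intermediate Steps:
$H{\left(s,q \right)} = 15 q + q s$
$\left(H{\left(-19,9 \right)} - 342\right) \left(-75\right) = \left(9 \left(15 - 19\right) - 342\right) \left(-75\right) = \left(9 \left(-4\right) - 342\right) \left(-75\right) = \left(-36 - 342\right) \left(-75\right) = \left(-378\right) \left(-75\right) = 28350$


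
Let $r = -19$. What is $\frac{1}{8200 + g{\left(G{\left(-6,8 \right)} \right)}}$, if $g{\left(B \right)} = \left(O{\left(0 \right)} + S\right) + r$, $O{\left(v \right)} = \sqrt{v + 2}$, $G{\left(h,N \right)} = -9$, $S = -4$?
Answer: $\frac{8177}{66863327} - \frac{\sqrt{2}}{66863327} \approx 0.00012227$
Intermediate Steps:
$O{\left(v \right)} = \sqrt{2 + v}$
$g{\left(B \right)} = -23 + \sqrt{2}$ ($g{\left(B \right)} = \left(\sqrt{2 + 0} - 4\right) - 19 = \left(\sqrt{2} - 4\right) - 19 = \left(-4 + \sqrt{2}\right) - 19 = -23 + \sqrt{2}$)
$\frac{1}{8200 + g{\left(G{\left(-6,8 \right)} \right)}} = \frac{1}{8200 - \left(23 - \sqrt{2}\right)} = \frac{1}{8177 + \sqrt{2}}$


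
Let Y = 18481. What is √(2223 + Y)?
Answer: 4*√1294 ≈ 143.89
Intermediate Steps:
√(2223 + Y) = √(2223 + 18481) = √20704 = 4*√1294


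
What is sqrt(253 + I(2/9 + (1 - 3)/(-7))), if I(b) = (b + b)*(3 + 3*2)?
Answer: sqrt(12845)/7 ≈ 16.191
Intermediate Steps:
I(b) = 18*b (I(b) = (2*b)*(3 + 6) = (2*b)*9 = 18*b)
sqrt(253 + I(2/9 + (1 - 3)/(-7))) = sqrt(253 + 18*(2/9 + (1 - 3)/(-7))) = sqrt(253 + 18*(2*(1/9) - 2*(-1/7))) = sqrt(253 + 18*(2/9 + 2/7)) = sqrt(253 + 18*(32/63)) = sqrt(253 + 64/7) = sqrt(1835/7) = sqrt(12845)/7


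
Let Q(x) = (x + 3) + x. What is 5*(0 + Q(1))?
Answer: 25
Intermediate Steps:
Q(x) = 3 + 2*x (Q(x) = (3 + x) + x = 3 + 2*x)
5*(0 + Q(1)) = 5*(0 + (3 + 2*1)) = 5*(0 + (3 + 2)) = 5*(0 + 5) = 5*5 = 25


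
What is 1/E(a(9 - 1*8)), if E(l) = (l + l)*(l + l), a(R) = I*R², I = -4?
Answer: 1/64 ≈ 0.015625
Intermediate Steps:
a(R) = -4*R²
E(l) = 4*l² (E(l) = (2*l)*(2*l) = 4*l²)
1/E(a(9 - 1*8)) = 1/(4*(-4*(9 - 1*8)²)²) = 1/(4*(-4*(9 - 8)²)²) = 1/(4*(-4*1²)²) = 1/(4*(-4*1)²) = 1/(4*(-4)²) = 1/(4*16) = 1/64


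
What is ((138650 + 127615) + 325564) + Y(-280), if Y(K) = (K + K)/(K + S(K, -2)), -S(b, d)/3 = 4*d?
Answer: 9469299/16 ≈ 5.9183e+5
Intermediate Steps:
S(b, d) = -12*d
Y(K) = 2*K/(24 + K) (Y(K) = (K + K)/(K - 12*(-2)) = (2*K)/(K + 24) = (2*K)/(24 + K) = 2*K/(24 + K))
((138650 + 127615) + 325564) + Y(-280) = ((138650 + 127615) + 325564) + 2*(-280)/(24 - 280) = (266265 + 325564) + 2*(-280)/(-256) = 591829 + 2*(-280)*(-1/256) = 591829 + 35/16 = 9469299/16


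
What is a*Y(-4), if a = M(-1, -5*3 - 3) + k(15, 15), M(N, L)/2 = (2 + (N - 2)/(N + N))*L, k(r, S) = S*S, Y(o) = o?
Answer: -396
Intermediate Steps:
k(r, S) = S**2
M(N, L) = 2*L*(2 + (-2 + N)/(2*N)) (M(N, L) = 2*((2 + (N - 2)/(N + N))*L) = 2*((2 + (-2 + N)/((2*N)))*L) = 2*((2 + (-2 + N)*(1/(2*N)))*L) = 2*((2 + (-2 + N)/(2*N))*L) = 2*(L*(2 + (-2 + N)/(2*N))) = 2*L*(2 + (-2 + N)/(2*N)))
a = 99 (a = (-5*3 - 3)*(-2 + 5*(-1))/(-1) + 15**2 = (-15 - 3)*(-1)*(-2 - 5) + 225 = -18*(-1)*(-7) + 225 = -126 + 225 = 99)
a*Y(-4) = 99*(-4) = -396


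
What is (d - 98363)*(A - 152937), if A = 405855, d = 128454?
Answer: 7610555538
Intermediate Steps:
(d - 98363)*(A - 152937) = (128454 - 98363)*(405855 - 152937) = 30091*252918 = 7610555538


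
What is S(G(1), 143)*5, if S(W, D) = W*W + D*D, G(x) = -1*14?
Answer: 103225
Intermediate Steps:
G(x) = -14
S(W, D) = D**2 + W**2 (S(W, D) = W**2 + D**2 = D**2 + W**2)
S(G(1), 143)*5 = (143**2 + (-14)**2)*5 = (20449 + 196)*5 = 20645*5 = 103225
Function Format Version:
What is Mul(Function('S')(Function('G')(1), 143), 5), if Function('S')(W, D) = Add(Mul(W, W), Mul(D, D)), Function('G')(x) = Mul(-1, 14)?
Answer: 103225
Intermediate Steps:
Function('G')(x) = -14
Function('S')(W, D) = Add(Pow(D, 2), Pow(W, 2)) (Function('S')(W, D) = Add(Pow(W, 2), Pow(D, 2)) = Add(Pow(D, 2), Pow(W, 2)))
Mul(Function('S')(Function('G')(1), 143), 5) = Mul(Add(Pow(143, 2), Pow(-14, 2)), 5) = Mul(Add(20449, 196), 5) = Mul(20645, 5) = 103225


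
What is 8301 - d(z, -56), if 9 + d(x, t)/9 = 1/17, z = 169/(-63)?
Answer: 142485/17 ≈ 8381.5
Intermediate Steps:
z = -169/63 (z = 169*(-1/63) = -169/63 ≈ -2.6825)
d(x, t) = -1368/17 (d(x, t) = -81 + 9/17 = -1368/17)
8301 - d(z, -56) = 8301 - 1*(-1368/17) = 8301 + 1368/17 = 142485/17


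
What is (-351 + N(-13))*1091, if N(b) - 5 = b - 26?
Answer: -420035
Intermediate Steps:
N(b) = -21 + b (N(b) = 5 + (b - 26) = 5 + (-26 + b) = -21 + b)
(-351 + N(-13))*1091 = (-351 + (-21 - 13))*1091 = (-351 - 34)*1091 = -385*1091 = -420035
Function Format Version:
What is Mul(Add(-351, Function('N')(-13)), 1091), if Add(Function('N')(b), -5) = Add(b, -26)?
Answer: -420035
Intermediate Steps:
Function('N')(b) = Add(-21, b) (Function('N')(b) = Add(5, Add(b, -26)) = Add(5, Add(-26, b)) = Add(-21, b))
Mul(Add(-351, Function('N')(-13)), 1091) = Mul(Add(-351, Add(-21, -13)), 1091) = Mul(Add(-351, -34), 1091) = Mul(-385, 1091) = -420035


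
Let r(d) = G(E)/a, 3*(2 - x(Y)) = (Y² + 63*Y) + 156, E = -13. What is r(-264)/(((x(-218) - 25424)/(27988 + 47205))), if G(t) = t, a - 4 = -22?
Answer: -977509/661272 ≈ -1.4782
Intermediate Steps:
a = -18 (a = 4 - 22 = -18)
x(Y) = -50 - 21*Y - Y²/3 (x(Y) = 2 - ((Y² + 63*Y) + 156)/3 = 2 - (156 + Y² + 63*Y)/3 = 2 + (-52 - 21*Y - Y²/3) = -50 - 21*Y - Y²/3)
r(d) = 13/18 (r(d) = -13/(-18) = -13*(-1/18) = 13/18)
r(-264)/(((x(-218) - 25424)/(27988 + 47205))) = 13/(18*((((-50 - 21*(-218) - ⅓*(-218)²) - 25424)/(27988 + 47205)))) = 13/(18*((((-50 + 4578 - ⅓*47524) - 25424)/75193))) = 13/(18*((((-50 + 4578 - 47524/3) - 25424)*(1/75193)))) = 13/(18*(((-33940/3 - 25424)*(1/75193)))) = 13/(18*((-110212/3*1/75193))) = 13/(18*(-110212/225579)) = (13/18)*(-225579/110212) = -977509/661272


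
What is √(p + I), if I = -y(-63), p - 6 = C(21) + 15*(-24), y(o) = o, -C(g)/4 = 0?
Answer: I*√291 ≈ 17.059*I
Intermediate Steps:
C(g) = 0 (C(g) = -4*0 = 0)
p = -354 (p = 6 + (0 + 15*(-24)) = 6 + (0 - 360) = 6 - 360 = -354)
I = 63 (I = -1*(-63) = 63)
√(p + I) = √(-354 + 63) = √(-291) = I*√291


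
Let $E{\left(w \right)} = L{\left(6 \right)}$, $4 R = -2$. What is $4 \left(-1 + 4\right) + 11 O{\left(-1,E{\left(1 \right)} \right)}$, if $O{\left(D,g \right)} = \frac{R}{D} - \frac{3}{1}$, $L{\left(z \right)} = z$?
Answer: $- \frac{31}{2} \approx -15.5$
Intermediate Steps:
$R = - \frac{1}{2}$ ($R = \frac{1}{4} \left(-2\right) = - \frac{1}{2} \approx -0.5$)
$E{\left(w \right)} = 6$
$O{\left(D,g \right)} = -3 - \frac{1}{2 D}$ ($O{\left(D,g \right)} = - \frac{1}{2 D} - \frac{3}{1} = - \frac{1}{2 D} - 3 = -3 - \frac{1}{2 D}$)
$4 \left(-1 + 4\right) + 11 O{\left(-1,E{\left(1 \right)} \right)} = 4 \left(-1 + 4\right) + 11 \left(-3 - \frac{1}{2 \left(-1\right)}\right) = 4 \cdot 3 + 11 \left(-3 - - \frac{1}{2}\right) = 12 + 11 \left(-3 + \frac{1}{2}\right) = 12 + 11 \left(- \frac{5}{2}\right) = 12 - \frac{55}{2} = - \frac{31}{2}$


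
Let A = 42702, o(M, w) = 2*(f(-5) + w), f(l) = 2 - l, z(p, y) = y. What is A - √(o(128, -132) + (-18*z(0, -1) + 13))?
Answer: 42702 - I*√219 ≈ 42702.0 - 14.799*I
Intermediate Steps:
o(M, w) = 14 + 2*w (o(M, w) = 2*((2 - 1*(-5)) + w) = 2*((2 + 5) + w) = 2*(7 + w) = 14 + 2*w)
A - √(o(128, -132) + (-18*z(0, -1) + 13)) = 42702 - √((14 + 2*(-132)) + (-18*(-1) + 13)) = 42702 - √((14 - 264) + (18 + 13)) = 42702 - √(-250 + 31) = 42702 - √(-219) = 42702 - I*√219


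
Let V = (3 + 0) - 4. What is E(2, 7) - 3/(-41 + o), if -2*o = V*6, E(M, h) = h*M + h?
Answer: 801/38 ≈ 21.079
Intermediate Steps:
V = -1 (V = 3 - 4 = -1)
E(M, h) = h + M*h (E(M, h) = M*h + h = h + M*h)
o = 3 (o = -(-1)*6/2 = -½*(-6) = 3)
E(2, 7) - 3/(-41 + o) = 7*(1 + 2) - 3/(-41 + 3) = 7*3 - 3/(-38) = 21 - 3*(-1/38) = 21 + 3/38 = 801/38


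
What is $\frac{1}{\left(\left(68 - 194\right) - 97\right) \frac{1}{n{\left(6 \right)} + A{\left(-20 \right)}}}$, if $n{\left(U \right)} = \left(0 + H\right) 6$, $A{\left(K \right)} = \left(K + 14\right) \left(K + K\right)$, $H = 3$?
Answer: $- \frac{258}{223} \approx -1.1569$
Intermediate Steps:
$A{\left(K \right)} = 2 K \left(14 + K\right)$ ($A{\left(K \right)} = \left(14 + K\right) 2 K = 2 K \left(14 + K\right)$)
$n{\left(U \right)} = 18$ ($n{\left(U \right)} = \left(0 + 3\right) 6 = 3 \cdot 6 = 18$)
$\frac{1}{\left(\left(68 - 194\right) - 97\right) \frac{1}{n{\left(6 \right)} + A{\left(-20 \right)}}} = \frac{1}{\left(\left(68 - 194\right) - 97\right) \frac{1}{18 + 2 \left(-20\right) \left(14 - 20\right)}} = \frac{1}{\left(\left(68 - 194\right) - 97\right) \frac{1}{18 + 2 \left(-20\right) \left(-6\right)}} = \frac{1}{\left(-126 - 97\right) \frac{1}{18 + 240}} = \frac{1}{\left(-223\right) \frac{1}{258}} = \frac{1}{- \frac{223}{258}} = - \frac{258}{223}$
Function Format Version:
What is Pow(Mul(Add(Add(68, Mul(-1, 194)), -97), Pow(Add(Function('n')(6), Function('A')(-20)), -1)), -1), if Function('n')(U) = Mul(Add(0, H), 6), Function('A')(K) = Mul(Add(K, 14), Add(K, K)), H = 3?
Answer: Rational(-258, 223) ≈ -1.1569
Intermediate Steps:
Function('A')(K) = Mul(2, K, Add(14, K)) (Function('A')(K) = Mul(Add(14, K), Mul(2, K)) = Mul(2, K, Add(14, K)))
Function('n')(U) = 18 (Function('n')(U) = Mul(Add(0, 3), 6) = Mul(3, 6) = 18)
Pow(Mul(Add(Add(68, Mul(-1, 194)), -97), Pow(Add(Function('n')(6), Function('A')(-20)), -1)), -1) = Pow(Mul(Add(Add(68, Mul(-1, 194)), -97), Pow(Add(18, Mul(2, -20, Add(14, -20))), -1)), -1) = Pow(Mul(Add(Add(68, -194), -97), Pow(Add(18, Mul(2, -20, -6)), -1)), -1) = Pow(Mul(Add(-126, -97), Pow(Add(18, 240), -1)), -1) = Pow(Mul(-223, Pow(258, -1)), -1) = Pow(Mul(-223, Rational(1, 258)), -1) = Pow(Rational(-223, 258), -1) = Rational(-258, 223)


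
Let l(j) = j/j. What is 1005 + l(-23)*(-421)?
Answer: 584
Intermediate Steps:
l(j) = 1
1005 + l(-23)*(-421) = 1005 + 1*(-421) = 1005 - 421 = 584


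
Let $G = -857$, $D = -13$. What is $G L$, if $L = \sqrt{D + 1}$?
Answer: $- 1714 i \sqrt{3} \approx - 2968.7 i$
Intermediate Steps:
$L = 2 i \sqrt{3}$ ($L = \sqrt{-13 + 1} = \sqrt{-12} = 2 i \sqrt{3} \approx 3.4641 i$)
$G L = - 857 \cdot 2 i \sqrt{3} = - 1714 i \sqrt{3}$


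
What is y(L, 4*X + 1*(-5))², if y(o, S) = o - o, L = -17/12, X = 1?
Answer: 0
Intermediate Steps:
L = -17/12 (L = -17*1/12 = -17/12 ≈ -1.4167)
y(o, S) = 0
y(L, 4*X + 1*(-5))² = 0² = 0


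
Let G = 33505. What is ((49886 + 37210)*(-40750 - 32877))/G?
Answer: -6412617192/33505 ≈ -1.9139e+5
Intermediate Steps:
((49886 + 37210)*(-40750 - 32877))/G = ((49886 + 37210)*(-40750 - 32877))/33505 = (87096*(-73627))*(1/33505) = -6412617192*1/33505 = -6412617192/33505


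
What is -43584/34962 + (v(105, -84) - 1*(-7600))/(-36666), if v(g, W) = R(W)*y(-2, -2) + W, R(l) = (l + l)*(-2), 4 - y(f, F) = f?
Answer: -160942394/106826391 ≈ -1.5066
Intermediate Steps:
y(f, F) = 4 - f
R(l) = -4*l (R(l) = (2*l)*(-2) = -4*l)
v(g, W) = -23*W (v(g, W) = (-4*W)*(4 - 1*(-2)) + W = (-4*W)*(4 + 2) + W = -4*W*6 + W = -24*W + W = -23*W)
-43584/34962 + (v(105, -84) - 1*(-7600))/(-36666) = -43584/34962 + (-23*(-84) - 1*(-7600))/(-36666) = -43584*1/34962 + (1932 + 7600)*(-1/36666) = -7264/5827 + 9532*(-1/36666) = -7264/5827 - 4766/18333 = -160942394/106826391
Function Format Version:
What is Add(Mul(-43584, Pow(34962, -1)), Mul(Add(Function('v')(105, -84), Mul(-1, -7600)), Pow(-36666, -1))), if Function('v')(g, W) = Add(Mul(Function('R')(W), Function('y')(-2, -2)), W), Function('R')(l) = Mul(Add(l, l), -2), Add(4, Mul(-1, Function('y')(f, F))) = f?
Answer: Rational(-160942394, 106826391) ≈ -1.5066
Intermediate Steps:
Function('y')(f, F) = Add(4, Mul(-1, f))
Function('R')(l) = Mul(-4, l) (Function('R')(l) = Mul(Mul(2, l), -2) = Mul(-4, l))
Function('v')(g, W) = Mul(-23, W) (Function('v')(g, W) = Add(Mul(Mul(-4, W), Add(4, Mul(-1, -2))), W) = Add(Mul(Mul(-4, W), Add(4, 2)), W) = Add(Mul(Mul(-4, W), 6), W) = Add(Mul(-24, W), W) = Mul(-23, W))
Add(Mul(-43584, Pow(34962, -1)), Mul(Add(Function('v')(105, -84), Mul(-1, -7600)), Pow(-36666, -1))) = Add(Mul(-43584, Pow(34962, -1)), Mul(Add(Mul(-23, -84), Mul(-1, -7600)), Pow(-36666, -1))) = Add(Mul(-43584, Rational(1, 34962)), Mul(Add(1932, 7600), Rational(-1, 36666))) = Add(Rational(-7264, 5827), Mul(9532, Rational(-1, 36666))) = Add(Rational(-7264, 5827), Rational(-4766, 18333)) = Rational(-160942394, 106826391)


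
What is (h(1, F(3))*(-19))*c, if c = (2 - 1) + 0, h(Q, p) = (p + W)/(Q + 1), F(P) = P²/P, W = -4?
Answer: 19/2 ≈ 9.5000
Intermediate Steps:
F(P) = P
h(Q, p) = (-4 + p)/(1 + Q) (h(Q, p) = (p - 4)/(Q + 1) = (-4 + p)/(1 + Q))
c = 1 (c = 1 + 0 = 1)
(h(1, F(3))*(-19))*c = (((-4 + 3)/(1 + 1))*(-19))*1 = ((-1/2)*(-19))*1 = (((½)*(-1))*(-19))*1 = -½*(-19)*1 = (19/2)*1 = 19/2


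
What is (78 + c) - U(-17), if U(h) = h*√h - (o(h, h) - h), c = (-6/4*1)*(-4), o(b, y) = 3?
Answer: 104 + 17*I*√17 ≈ 104.0 + 70.093*I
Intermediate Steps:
c = 6 (c = (-6*¼*1)*(-4) = -3/2*1*(-4) = -3/2*(-4) = 6)
U(h) = -3 + h + h^(3/2) (U(h) = h*√h - (3 - h) = h^(3/2) + (-3 + h) = -3 + h + h^(3/2))
(78 + c) - U(-17) = (78 + 6) - (-3 - 17 + (-17)^(3/2)) = 84 - (-3 - 17 - 17*I*√17) = 84 - (-20 - 17*I*√17) = 84 + (20 + 17*I*√17) = 104 + 17*I*√17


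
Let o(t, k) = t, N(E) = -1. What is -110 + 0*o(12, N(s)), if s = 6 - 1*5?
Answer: -110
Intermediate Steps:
s = 1 (s = 6 - 5 = 1)
-110 + 0*o(12, N(s)) = -110 + 0*12 = -110 + 0 = -110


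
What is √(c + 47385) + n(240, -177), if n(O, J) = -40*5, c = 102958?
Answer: -200 + √150343 ≈ 187.74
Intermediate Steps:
n(O, J) = -200
√(c + 47385) + n(240, -177) = √(102958 + 47385) - 200 = √150343 - 200 = -200 + √150343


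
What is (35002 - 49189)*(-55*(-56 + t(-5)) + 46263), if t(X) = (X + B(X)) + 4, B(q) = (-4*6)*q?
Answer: -607175226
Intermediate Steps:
B(q) = -24*q
t(X) = 4 - 23*X (t(X) = (X - 24*X) + 4 = -23*X + 4 = 4 - 23*X)
(35002 - 49189)*(-55*(-56 + t(-5)) + 46263) = (35002 - 49189)*(-55*(-56 + (4 - 23*(-5))) + 46263) = -14187*(-55*(-56 + (4 + 115)) + 46263) = -14187*(-55*(-56 + 119) + 46263) = -14187*(-55*63 + 46263) = -14187*(-3465 + 46263) = -14187*42798 = -607175226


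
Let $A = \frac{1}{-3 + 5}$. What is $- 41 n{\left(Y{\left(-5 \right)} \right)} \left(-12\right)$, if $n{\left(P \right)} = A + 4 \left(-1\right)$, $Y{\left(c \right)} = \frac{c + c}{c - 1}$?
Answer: $-1722$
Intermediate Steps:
$Y{\left(c \right)} = \frac{2 c}{-1 + c}$
$A = \frac{1}{2} \approx 0.5$
$n{\left(P \right)} = - \frac{7}{2}$ ($n{\left(P \right)} = \frac{1}{2} + 4 \left(-1\right) = \frac{1}{2} - 4 = - \frac{7}{2}$)
$- 41 n{\left(Y{\left(-5 \right)} \right)} \left(-12\right) = \left(-41\right) \left(- \frac{7}{2}\right) \left(-12\right) = \frac{287}{2} \left(-12\right) = -1722$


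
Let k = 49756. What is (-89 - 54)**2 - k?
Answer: -29307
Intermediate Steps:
(-89 - 54)**2 - k = (-89 - 54)**2 - 1*49756 = (-143)**2 - 49756 = 20449 - 49756 = -29307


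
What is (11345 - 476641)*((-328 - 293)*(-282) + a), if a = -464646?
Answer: 134714359104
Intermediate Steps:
(11345 - 476641)*((-328 - 293)*(-282) + a) = (11345 - 476641)*((-328 - 293)*(-282) - 464646) = -465296*(-621*(-282) - 464646) = -465296*(175122 - 464646) = -465296*(-289524) = 134714359104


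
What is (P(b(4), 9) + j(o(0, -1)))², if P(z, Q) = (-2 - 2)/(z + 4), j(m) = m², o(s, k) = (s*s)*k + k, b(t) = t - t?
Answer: 0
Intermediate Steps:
b(t) = 0
o(s, k) = k + k*s² (o(s, k) = s²*k + k = k*s² + k = k + k*s²)
P(z, Q) = -4/(4 + z)
(P(b(4), 9) + j(o(0, -1)))² = (-4/(4 + 0) + (-(1 + 0²))²)² = (-4/4 + (-(1 + 0))²)² = (-4*¼ + (-1*1)²)² = (-1 + (-1)²)² = (-1 + 1)² = 0² = 0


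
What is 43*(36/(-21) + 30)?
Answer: 8514/7 ≈ 1216.3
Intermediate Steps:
43*(36/(-21) + 30) = 43*(36*(-1/21) + 30) = 43*(-12/7 + 30) = 43*(198/7) = 8514/7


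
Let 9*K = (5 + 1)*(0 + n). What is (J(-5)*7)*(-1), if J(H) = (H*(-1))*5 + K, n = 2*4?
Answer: -637/3 ≈ -212.33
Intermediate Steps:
n = 8
K = 16/3 (K = ((5 + 1)*(0 + 8))/9 = (6*8)/9 = (1/9)*48 = 16/3 ≈ 5.3333)
J(H) = 16/3 - 5*H (J(H) = (H*(-1))*5 + 16/3 = -H*5 + 16/3 = -5*H + 16/3 = 16/3 - 5*H)
(J(-5)*7)*(-1) = ((16/3 - 5*(-5))*7)*(-1) = ((16/3 + 25)*7)*(-1) = ((91/3)*7)*(-1) = (637/3)*(-1) = -637/3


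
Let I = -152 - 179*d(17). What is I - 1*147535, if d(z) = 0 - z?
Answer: -144644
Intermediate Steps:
d(z) = -z
I = 2891 (I = -152 - (-179)*17 = -152 - 179*(-17) = -152 + 3043 = 2891)
I - 1*147535 = 2891 - 1*147535 = 2891 - 147535 = -144644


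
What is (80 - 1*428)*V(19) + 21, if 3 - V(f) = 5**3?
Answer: 42477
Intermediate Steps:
V(f) = -122 (V(f) = 3 - 1*5**3 = 3 - 1*125 = 3 - 125 = -122)
(80 - 1*428)*V(19) + 21 = (80 - 1*428)*(-122) + 21 = (80 - 428)*(-122) + 21 = -348*(-122) + 21 = 42456 + 21 = 42477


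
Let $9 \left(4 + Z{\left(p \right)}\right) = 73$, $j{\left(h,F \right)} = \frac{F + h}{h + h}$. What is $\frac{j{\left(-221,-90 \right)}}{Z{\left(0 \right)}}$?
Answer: $\frac{2799}{16354} \approx 0.17115$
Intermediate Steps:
$j{\left(h,F \right)} = \frac{F + h}{2 h}$
$Z{\left(p \right)} = \frac{37}{9}$ ($Z{\left(p \right)} = -4 + \frac{1}{9} \cdot 73 = -4 + \frac{73}{9} = \frac{37}{9}$)
$\frac{j{\left(-221,-90 \right)}}{Z{\left(0 \right)}} = \frac{\frac{1}{2} \frac{1}{-221} \left(-90 - 221\right)}{\frac{37}{9}} = \frac{1}{2} \left(- \frac{1}{221}\right) \left(-311\right) \frac{9}{37} = \frac{311}{442} \cdot \frac{9}{37} = \frac{2799}{16354}$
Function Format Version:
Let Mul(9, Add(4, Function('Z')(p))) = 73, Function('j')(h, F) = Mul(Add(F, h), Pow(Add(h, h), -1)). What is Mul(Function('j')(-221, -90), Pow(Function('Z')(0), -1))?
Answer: Rational(2799, 16354) ≈ 0.17115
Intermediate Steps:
Function('j')(h, F) = Mul(Rational(1, 2), Pow(h, -1), Add(F, h)) (Function('j')(h, F) = Mul(Add(F, h), Pow(Mul(2, h), -1)) = Mul(Add(F, h), Mul(Rational(1, 2), Pow(h, -1))) = Mul(Rational(1, 2), Pow(h, -1), Add(F, h)))
Function('Z')(p) = Rational(37, 9) (Function('Z')(p) = Add(-4, Mul(Rational(1, 9), 73)) = Add(-4, Rational(73, 9)) = Rational(37, 9))
Mul(Function('j')(-221, -90), Pow(Function('Z')(0), -1)) = Mul(Mul(Rational(1, 2), Pow(-221, -1), Add(-90, -221)), Pow(Rational(37, 9), -1)) = Mul(Mul(Rational(1, 2), Rational(-1, 221), -311), Rational(9, 37)) = Mul(Rational(311, 442), Rational(9, 37)) = Rational(2799, 16354)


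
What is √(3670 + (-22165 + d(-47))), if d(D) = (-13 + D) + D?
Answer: I*√18602 ≈ 136.39*I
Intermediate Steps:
d(D) = -13 + 2*D
√(3670 + (-22165 + d(-47))) = √(3670 + (-22165 + (-13 + 2*(-47)))) = √(3670 + (-22165 + (-13 - 94))) = √(3670 + (-22165 - 107)) = √(3670 - 22272) = √(-18602) = I*√18602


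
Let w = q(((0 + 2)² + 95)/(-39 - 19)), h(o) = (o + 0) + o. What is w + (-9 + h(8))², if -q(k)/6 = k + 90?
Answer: -13942/29 ≈ -480.76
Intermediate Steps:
h(o) = 2*o (h(o) = o + o = 2*o)
q(k) = -540 - 6*k (q(k) = -6*(k + 90) = -6*(90 + k) = -540 - 6*k)
w = -15363/29 (w = -540 - 6*((0 + 2)² + 95)/(-39 - 19) = -540 - 6*(2² + 95)/(-58) = -540 - 6*(4 + 95)*(-1)/58 = -540 - 594*(-1)/58 = -540 - 6*(-99/58) = -540 + 297/29 = -15363/29 ≈ -529.76)
w + (-9 + h(8))² = -15363/29 + (-9 + 2*8)² = -15363/29 + (-9 + 16)² = -15363/29 + 7² = -15363/29 + 49 = -13942/29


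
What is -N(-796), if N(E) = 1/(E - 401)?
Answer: 1/1197 ≈ 0.00083542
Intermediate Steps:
N(E) = 1/(-401 + E)
-N(-796) = -1/(-401 - 796) = -1/(-1197) = -1*(-1/1197) = 1/1197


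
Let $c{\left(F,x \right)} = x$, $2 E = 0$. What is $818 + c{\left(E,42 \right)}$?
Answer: $860$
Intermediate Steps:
$E = 0$ ($E = \frac{1}{2} \cdot 0 = 0$)
$818 + c{\left(E,42 \right)} = 818 + 42 = 860$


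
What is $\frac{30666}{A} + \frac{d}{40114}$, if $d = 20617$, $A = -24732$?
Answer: $- \frac{30009845}{41337477} \approx -0.72597$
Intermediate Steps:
$\frac{30666}{A} + \frac{d}{40114} = \frac{30666}{-24732} + \frac{20617}{40114} = 30666 \left(- \frac{1}{24732}\right) + 20617 \cdot \frac{1}{40114} = - \frac{5111}{4122} + \frac{20617}{40114} = - \frac{30009845}{41337477}$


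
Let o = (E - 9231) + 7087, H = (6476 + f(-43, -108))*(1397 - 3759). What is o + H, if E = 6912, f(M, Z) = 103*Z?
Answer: 10983344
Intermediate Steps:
H = 10978576 (H = (6476 + 103*(-108))*(1397 - 3759) = (6476 - 11124)*(-2362) = -4648*(-2362) = 10978576)
o = 4768 (o = (6912 - 9231) + 7087 = -2319 + 7087 = 4768)
o + H = 4768 + 10978576 = 10983344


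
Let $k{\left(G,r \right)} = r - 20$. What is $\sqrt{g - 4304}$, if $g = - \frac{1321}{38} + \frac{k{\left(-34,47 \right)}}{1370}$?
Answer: $\frac{i \sqrt{734940729190}}{13015} \approx 65.869 i$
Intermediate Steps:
$k{\left(G,r \right)} = -20 + r$
$g = - \frac{452186}{13015}$ ($g = - \frac{1321}{38} + \frac{-20 + 47}{1370} = \left(-1321\right) \frac{1}{38} + 27 \cdot \frac{1}{1370} = - \frac{1321}{38} + \frac{27}{1370} = - \frac{452186}{13015} \approx -34.743$)
$\sqrt{g - 4304} = \sqrt{- \frac{452186}{13015} - 4304} = \sqrt{- \frac{56468746}{13015}} = \frac{i \sqrt{734940729190}}{13015}$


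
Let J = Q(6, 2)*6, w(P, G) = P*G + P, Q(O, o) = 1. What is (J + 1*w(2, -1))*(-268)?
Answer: -1608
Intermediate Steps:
w(P, G) = P + G*P (w(P, G) = G*P + P = P + G*P)
J = 6 (J = 1*6 = 6)
(J + 1*w(2, -1))*(-268) = (6 + 1*(2*(1 - 1)))*(-268) = (6 + 1*(2*0))*(-268) = (6 + 1*0)*(-268) = (6 + 0)*(-268) = 6*(-268) = -1608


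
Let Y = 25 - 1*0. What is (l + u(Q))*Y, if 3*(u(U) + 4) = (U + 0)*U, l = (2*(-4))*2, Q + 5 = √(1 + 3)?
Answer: -425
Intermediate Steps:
Q = -3 (Q = -5 + √(1 + 3) = -5 + √4 = -5 + 2 = -3)
l = -16 (l = -8*2 = -16)
u(U) = -4 + U²/3 (u(U) = -4 + ((U + 0)*U)/3 = -4 + (U*U)/3 = -4 + U²/3)
Y = 25 (Y = 25 + 0 = 25)
(l + u(Q))*Y = (-16 + (-4 + (⅓)*(-3)²))*25 = (-16 + (-4 + (⅓)*9))*25 = (-16 + (-4 + 3))*25 = (-16 - 1)*25 = -17*25 = -425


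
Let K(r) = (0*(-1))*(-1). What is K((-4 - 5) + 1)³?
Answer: 0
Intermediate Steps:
K(r) = 0 (K(r) = 0*(-1) = 0)
K((-4 - 5) + 1)³ = 0³ = 0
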